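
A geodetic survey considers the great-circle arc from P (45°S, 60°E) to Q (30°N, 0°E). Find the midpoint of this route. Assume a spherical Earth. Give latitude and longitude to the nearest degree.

≈ (9°S, 27°E)

Write both endpoints as unit vectors p₁, p₂ with components (cos φ cos λ, cos φ sin λ, sin φ).
The central angle between the endpoints is δ = arccos(p₁·p₂) ≈ 1.618 rad (92.7°).
Interpolate at f = 1/2 with slerp weights a = sin((1−f)δ)/sin δ ≈ 0.724, b = sin(fδ)/sin δ ≈ 0.724.
p = a·p₁ + b·p₂ ≈ (0.884, 0.444, -0.150); φ = arcsin(p_z) ≈ -8.63°, λ = atan2(p_y, p_x) ≈ 26.66°.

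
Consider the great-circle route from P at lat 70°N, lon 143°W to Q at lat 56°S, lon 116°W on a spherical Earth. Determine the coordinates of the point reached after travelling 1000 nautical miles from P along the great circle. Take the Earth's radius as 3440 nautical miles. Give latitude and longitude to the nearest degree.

Convert each endpoint to a unit vector on the sphere (x = cos φ cos λ, y = cos φ sin λ, z = sin φ).
The central angle between the endpoints is δ = arccos(p₁·p₂) ≈ 2.225 rad (127.5°). The total great-circle distance is δ·R ≈ 2.225 × 3440 ≈ 7654 nmi, so the target fraction is f = 1000/7654 ≈ 0.131.
Interpolate at f ≈ 0.131 with slerp weights a = sin((1−f)δ)/sin δ ≈ 1.178, b = sin(fδ)/sin δ ≈ 0.361.
p = a·p₁ + b·p₂ ≈ (-0.410, -0.424, 0.807); φ = arcsin(p_z) ≈ 53.84°, λ = atan2(p_y, p_x) ≈ -134.06°.

≈ lat 54°N, lon 134°W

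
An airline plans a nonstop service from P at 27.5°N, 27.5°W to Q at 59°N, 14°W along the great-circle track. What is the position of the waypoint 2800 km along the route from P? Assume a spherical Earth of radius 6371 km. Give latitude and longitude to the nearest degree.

The haversine formula gives a central angle δ ≈ 0.573 rad (32.9°) between the endpoints. The total great-circle distance is δ·R ≈ 0.573 × 6371 ≈ 3654 km, so the target fraction is f = 2800/3654 ≈ 0.766.
Interpolate at f ≈ 0.766 with slerp weights a = sin((1−f)δ)/sin δ ≈ 0.246, b = sin(fδ)/sin δ ≈ 0.784.
p = a·p₁ + b·p₂ ≈ (0.586, -0.199, 0.786); φ = arcsin(p_z) ≈ 51.80°, λ = atan2(p_y, p_x) ≈ -18.73°.

≈ 52°N, 19°W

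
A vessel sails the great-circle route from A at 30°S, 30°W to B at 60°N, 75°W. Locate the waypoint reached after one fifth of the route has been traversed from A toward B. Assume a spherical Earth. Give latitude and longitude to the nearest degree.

Convert each endpoint to a unit vector on the sphere (x = cos φ cos λ, y = cos φ sin λ, z = sin φ).
The central angle between the endpoints is δ = arccos(p₁·p₂) ≈ 1.698 rad (97.3°).
Interpolate at f = 1/5 with slerp weights a = sin((1−f)δ)/sin δ ≈ 0.985, b = sin(fδ)/sin δ ≈ 0.336.
p = a·p₁ + b·p₂ ≈ (0.783, -0.589, -0.202); φ = arcsin(p_z) ≈ -11.65°, λ = atan2(p_y, p_x) ≈ -36.96°.

≈ 12°S, 37°W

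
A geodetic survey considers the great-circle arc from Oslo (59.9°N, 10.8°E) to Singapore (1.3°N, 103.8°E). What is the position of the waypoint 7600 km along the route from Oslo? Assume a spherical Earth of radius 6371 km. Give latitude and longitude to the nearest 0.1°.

≈ 20.2°N, 92.3°E

Convert each endpoint to a unit vector on the sphere (x = cos φ cos λ, y = cos φ sin λ, z = sin φ).
The central angle between the endpoints is δ = arccos(p₁·p₂) ≈ 1.577 rad (90.4°). The total great-circle distance is δ·R ≈ 1.577 × 6371 ≈ 10050 km, so the target fraction is f = 7600/10050 ≈ 0.756.
Interpolate at f ≈ 0.756 with slerp weights a = sin((1−f)δ)/sin δ ≈ 0.375, b = sin(fδ)/sin δ ≈ 0.929.
p = a·p₁ + b·p₂ ≈ (-0.037, 0.938, 0.346); φ = arcsin(p_z) ≈ 20.22°, λ = atan2(p_y, p_x) ≈ 92.25°.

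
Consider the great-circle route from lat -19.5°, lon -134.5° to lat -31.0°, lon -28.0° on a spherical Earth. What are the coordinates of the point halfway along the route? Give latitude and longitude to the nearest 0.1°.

The haversine formula gives a central angle δ ≈ 1.628 rad (93.3°) between the endpoints.
Interpolate at f = 1/2 with slerp weights a = sin((1−f)δ)/sin δ ≈ 0.728, b = sin(fδ)/sin δ ≈ 0.728.
p = a·p₁ + b·p₂ ≈ (0.070, -0.783, -0.618); φ = arcsin(p_z) ≈ -38.19°, λ = atan2(p_y, p_x) ≈ -84.89°.

≈ lat -38.2°, lon -84.9°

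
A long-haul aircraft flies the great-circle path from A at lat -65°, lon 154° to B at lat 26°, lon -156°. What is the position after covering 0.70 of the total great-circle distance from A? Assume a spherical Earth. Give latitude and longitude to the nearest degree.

≈ lat -2°, lon -165°

From cos δ = sin φ₁ sin φ₂ + cos φ₁ cos φ₂ cos Δλ, the central angle is δ ≈ 1.725 rad (98.8°).
Interpolate at f = 0.70 with slerp weights a = sin((1−f)δ)/sin δ ≈ 0.500, b = sin(fδ)/sin δ ≈ 0.946.
p = a·p₁ + b·p₂ ≈ (-0.967, -0.253, -0.039); φ = arcsin(p_z) ≈ -2.24°, λ = atan2(p_y, p_x) ≈ -165.33°.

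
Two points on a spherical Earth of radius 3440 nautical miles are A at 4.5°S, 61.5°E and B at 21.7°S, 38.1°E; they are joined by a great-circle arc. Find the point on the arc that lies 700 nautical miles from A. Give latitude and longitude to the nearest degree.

≈ 12°S, 52°E

From cos δ = sin φ₁ sin φ₂ + cos φ₁ cos φ₂ cos Δλ, the central angle is δ ≈ 0.497 rad (28.5°). The total great-circle distance is δ·R ≈ 0.497 × 3440 ≈ 1709 nmi, so the target fraction is f = 700/1709 ≈ 0.410.
Interpolate at f ≈ 0.410 with slerp weights a = sin((1−f)δ)/sin δ ≈ 0.607, b = sin(fδ)/sin δ ≈ 0.424.
p = a·p₁ + b·p₂ ≈ (0.599, 0.775, -0.204); φ = arcsin(p_z) ≈ -11.79°, λ = atan2(p_y, p_x) ≈ 52.30°.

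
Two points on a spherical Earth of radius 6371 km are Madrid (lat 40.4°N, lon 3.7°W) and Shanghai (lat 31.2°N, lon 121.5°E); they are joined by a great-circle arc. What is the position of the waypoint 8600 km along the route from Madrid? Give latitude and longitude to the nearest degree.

≈ lat 42°N, lon 109°E

The haversine formula gives a central angle δ ≈ 1.611 rad (92.3°) between the endpoints. The total great-circle distance is δ·R ≈ 1.611 × 6371 ≈ 10261 km, so the target fraction is f = 8600/10261 ≈ 0.838.
Interpolate at f ≈ 0.838 with slerp weights a = sin((1−f)δ)/sin δ ≈ 0.258, b = sin(fδ)/sin δ ≈ 0.976.
p = a·p₁ + b·p₂ ≈ (-0.240, 0.699, 0.673); φ = arcsin(p_z) ≈ 42.30°, λ = atan2(p_y, p_x) ≈ 108.97°.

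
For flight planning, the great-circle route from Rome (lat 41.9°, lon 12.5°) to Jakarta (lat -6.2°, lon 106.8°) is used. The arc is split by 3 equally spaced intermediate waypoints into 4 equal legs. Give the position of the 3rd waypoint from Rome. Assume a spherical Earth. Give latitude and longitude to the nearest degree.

≈ lat 10°, lon 89°

The haversine formula gives a central angle δ ≈ 1.699 rad (97.3°) between the endpoints.
Interpolate at f = 3/4 with slerp weights a = sin((1−f)δ)/sin δ ≈ 0.415, b = sin(fδ)/sin δ ≈ 0.964.
p = a·p₁ + b·p₂ ≈ (0.025, 0.985, 0.173); φ = arcsin(p_z) ≈ 9.98°, λ = atan2(p_y, p_x) ≈ 88.56°.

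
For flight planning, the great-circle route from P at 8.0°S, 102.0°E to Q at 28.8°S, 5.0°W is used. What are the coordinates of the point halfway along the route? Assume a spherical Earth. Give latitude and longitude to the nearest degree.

Convert each endpoint to a unit vector on the sphere (x = cos φ cos λ, y = cos φ sin λ, z = sin φ).
The central angle between the endpoints is δ = arccos(p₁·p₂) ≈ 1.759 rad (100.8°).
Interpolate at f = 1/2 with slerp weights a = sin((1−f)δ)/sin δ ≈ 0.784, b = sin(fδ)/sin δ ≈ 0.784.
p = a·p₁ + b·p₂ ≈ (0.523, 0.700, -0.487); φ = arcsin(p_z) ≈ -29.13°, λ = atan2(p_y, p_x) ≈ 53.22°.

≈ 29°S, 53°E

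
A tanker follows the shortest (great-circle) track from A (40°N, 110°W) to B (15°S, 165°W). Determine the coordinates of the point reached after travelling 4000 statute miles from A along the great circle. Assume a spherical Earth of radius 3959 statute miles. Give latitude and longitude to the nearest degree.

≈ (2°S, 154°W)

From cos δ = sin φ₁ sin φ₂ + cos φ₁ cos φ₂ cos Δλ, the central angle is δ ≈ 1.310 rad (75.0°). The total great-circle distance is δ·R ≈ 1.310 × 3959 ≈ 5185 mi, so the target fraction is f = 4000/5185 ≈ 0.771.
Interpolate at f ≈ 0.771 with slerp weights a = sin((1−f)δ)/sin δ ≈ 0.305, b = sin(fδ)/sin δ ≈ 0.877.
p = a·p₁ + b·p₂ ≈ (-0.898, -0.439, -0.031); φ = arcsin(p_z) ≈ -1.76°, λ = atan2(p_y, p_x) ≈ -153.95°.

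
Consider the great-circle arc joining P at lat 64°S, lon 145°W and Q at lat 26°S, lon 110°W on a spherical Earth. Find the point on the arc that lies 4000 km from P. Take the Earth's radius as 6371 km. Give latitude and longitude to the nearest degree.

≈ lat 34°S, lon 114°W

From cos δ = sin φ₁ sin φ₂ + cos φ₁ cos φ₂ cos Δλ, the central angle is δ ≈ 0.772 rad (44.2°). The total great-circle distance is δ·R ≈ 0.772 × 6371 ≈ 4916 km, so the target fraction is f = 4000/4916 ≈ 0.814.
Interpolate at f ≈ 0.814 with slerp weights a = sin((1−f)δ)/sin δ ≈ 0.206, b = sin(fδ)/sin δ ≈ 0.842.
p = a·p₁ + b·p₂ ≈ (-0.333, -0.763, -0.554); φ = arcsin(p_z) ≈ -33.64°, λ = atan2(p_y, p_x) ≈ -113.56°.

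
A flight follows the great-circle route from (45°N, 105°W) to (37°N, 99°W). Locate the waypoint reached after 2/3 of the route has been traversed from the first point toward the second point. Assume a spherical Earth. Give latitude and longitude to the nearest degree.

≈ (40°N, 101°W)

The haversine formula gives a central angle δ ≈ 0.160 rad (9.2°) between the endpoints.
Interpolate at f = 2/3 with slerp weights a = sin((1−f)δ)/sin δ ≈ 0.335, b = sin(fδ)/sin δ ≈ 0.668.
p = a·p₁ + b·p₂ ≈ (-0.145, -0.756, 0.639); φ = arcsin(p_z) ≈ 39.70°, λ = atan2(p_y, p_x) ≈ -100.84°.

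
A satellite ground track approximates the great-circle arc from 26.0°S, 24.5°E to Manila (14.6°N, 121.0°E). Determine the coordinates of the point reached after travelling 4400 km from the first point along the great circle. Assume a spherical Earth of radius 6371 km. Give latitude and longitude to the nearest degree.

Write both endpoints as unit vectors p₁, p₂ with components (cos φ cos λ, cos φ sin λ, sin φ).
The central angle between the endpoints is δ = arccos(p₁·p₂) ≈ 1.781 rad (102.1°). The total great-circle distance is δ·R ≈ 1.781 × 6371 ≈ 11349 km, so the target fraction is f = 4400/11349 ≈ 0.388.
Interpolate at f ≈ 0.388 with slerp weights a = sin((1−f)δ)/sin δ ≈ 0.907, b = sin(fδ)/sin δ ≈ 0.651.
p = a·p₁ + b·p₂ ≈ (0.417, 0.878, -0.233); φ = arcsin(p_z) ≈ -13.50°, λ = atan2(p_y, p_x) ≈ 64.60°.

≈ 13°S, 65°E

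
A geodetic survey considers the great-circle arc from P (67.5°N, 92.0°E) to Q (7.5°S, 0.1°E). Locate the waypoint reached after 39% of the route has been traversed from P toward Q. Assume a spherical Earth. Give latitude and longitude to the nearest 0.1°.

≈ (46.3°N, 28.9°E)

From cos δ = sin φ₁ sin φ₂ + cos φ₁ cos φ₂ cos Δλ, the central angle is δ ≈ 1.704 rad (97.7°).
Interpolate at f = 0.39 with slerp weights a = sin((1−f)δ)/sin δ ≈ 0.870, b = sin(fδ)/sin δ ≈ 0.622.
p = a·p₁ + b·p₂ ≈ (0.605, 0.334, 0.723); φ = arcsin(p_z) ≈ 46.26°, λ = atan2(p_y, p_x) ≈ 28.87°.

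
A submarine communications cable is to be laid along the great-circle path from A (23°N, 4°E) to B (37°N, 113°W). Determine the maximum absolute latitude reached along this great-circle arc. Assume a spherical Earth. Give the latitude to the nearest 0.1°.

The great circle lies in the plane with unit normal n̂ = (p₁ × p₂)/|p₁ × p₂|.
Here n̂_z ≈ -0.658; the vertex latitude is φ_max = arccos|n̂_z| ≈ 48.8°.

≈ 48.8°N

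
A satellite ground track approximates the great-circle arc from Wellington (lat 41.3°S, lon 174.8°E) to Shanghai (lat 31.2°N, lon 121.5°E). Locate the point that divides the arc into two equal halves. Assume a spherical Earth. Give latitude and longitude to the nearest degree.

≈ lat 6°S, lon 146°E

Write both endpoints as unit vectors p₁, p₂ with components (cos φ cos λ, cos φ sin λ, sin φ).
The central angle between the endpoints is δ = arccos(p₁·p₂) ≈ 1.529 rad (87.6°).
Interpolate at f = 1/2 with slerp weights a = sin((1−f)δ)/sin δ ≈ 0.693, b = sin(fδ)/sin δ ≈ 0.693.
p = a·p₁ + b·p₂ ≈ (-0.828, 0.552, -0.098); φ = arcsin(p_z) ≈ -5.64°, λ = atan2(p_y, p_x) ≈ 146.29°.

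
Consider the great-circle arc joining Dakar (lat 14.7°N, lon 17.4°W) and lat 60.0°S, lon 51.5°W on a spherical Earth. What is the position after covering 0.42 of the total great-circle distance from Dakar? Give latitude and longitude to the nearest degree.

From cos δ = sin φ₁ sin φ₂ + cos φ₁ cos φ₂ cos Δλ, the central angle is δ ≈ 1.389 rad (79.6°).
Interpolate at f = 0.42 with slerp weights a = sin((1−f)δ)/sin δ ≈ 0.733, b = sin(fδ)/sin δ ≈ 0.560.
p = a·p₁ + b·p₂ ≈ (0.851, -0.431, -0.299); φ = arcsin(p_z) ≈ -17.40°, λ = atan2(p_y, p_x) ≈ -26.87°.

≈ lat 17°S, lon 27°W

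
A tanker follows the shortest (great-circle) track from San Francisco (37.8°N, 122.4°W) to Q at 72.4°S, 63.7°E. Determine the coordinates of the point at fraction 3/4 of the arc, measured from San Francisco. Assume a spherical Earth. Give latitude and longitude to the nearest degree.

Write both endpoints as unit vectors p₁, p₂ with components (cos φ cos λ, cos φ sin λ, sin φ).
The central angle between the endpoints is δ = arccos(p₁·p₂) ≈ 2.535 rad (145.3°).
Interpolate at f = 3/4 with slerp weights a = sin((1−f)δ)/sin δ ≈ 1.039, b = sin(fδ)/sin δ ≈ 1.660.
p = a·p₁ + b·p₂ ≈ (-0.218, -0.243, -0.945); φ = arcsin(p_z) ≈ -70.94°, λ = atan2(p_y, p_x) ≈ -131.80°.

≈ 71°S, 132°W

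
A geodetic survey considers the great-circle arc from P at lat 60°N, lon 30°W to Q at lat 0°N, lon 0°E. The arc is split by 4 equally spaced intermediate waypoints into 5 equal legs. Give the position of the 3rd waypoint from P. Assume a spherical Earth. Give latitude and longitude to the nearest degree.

From cos δ = sin φ₁ sin φ₂ + cos φ₁ cos φ₂ cos Δλ, the central angle is δ ≈ 1.123 rad (64.3°).
Interpolate at f = 3/5 with slerp weights a = sin((1−f)δ)/sin δ ≈ 0.482, b = sin(fδ)/sin δ ≈ 0.692.
p = a·p₁ + b·p₂ ≈ (0.901, -0.120, 0.417); φ = arcsin(p_z) ≈ 24.66°, λ = atan2(p_y, p_x) ≈ -7.62°.

≈ lat 25°N, lon 8°W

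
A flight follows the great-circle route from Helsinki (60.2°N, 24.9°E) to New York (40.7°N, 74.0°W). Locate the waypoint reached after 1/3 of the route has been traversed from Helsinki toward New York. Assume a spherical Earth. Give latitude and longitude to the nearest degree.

≈ 64°N, 18°W

From cos δ = sin φ₁ sin φ₂ + cos φ₁ cos φ₂ cos Δλ, the central angle is δ ≈ 1.038 rad (59.5°).
Interpolate at f = 1/3 with slerp weights a = sin((1−f)δ)/sin δ ≈ 0.741, b = sin(fδ)/sin δ ≈ 0.394.
p = a·p₁ + b·p₂ ≈ (0.416, -0.132, 0.900); φ = arcsin(p_z) ≈ 64.11°, λ = atan2(p_y, p_x) ≈ -17.59°.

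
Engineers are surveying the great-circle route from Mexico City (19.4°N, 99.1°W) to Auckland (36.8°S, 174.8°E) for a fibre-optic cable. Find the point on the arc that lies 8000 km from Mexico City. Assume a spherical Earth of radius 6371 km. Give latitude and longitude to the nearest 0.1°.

≈ (25.2°S, 157.2°W)

Convert each endpoint to a unit vector on the sphere (x = cos φ cos λ, y = cos φ sin λ, z = sin φ).
The central angle between the endpoints is δ = arccos(p₁·p₂) ≈ 1.719 rad (98.5°). The total great-circle distance is δ·R ≈ 1.719 × 6371 ≈ 10951 km, so the target fraction is f = 8000/10951 ≈ 0.731.
Interpolate at f ≈ 0.731 with slerp weights a = sin((1−f)δ)/sin δ ≈ 0.452, b = sin(fδ)/sin δ ≈ 0.961.
p = a·p₁ + b·p₂ ≈ (-0.834, -0.351, -0.426); φ = arcsin(p_z) ≈ -25.20°, λ = atan2(p_y, p_x) ≈ -157.17°.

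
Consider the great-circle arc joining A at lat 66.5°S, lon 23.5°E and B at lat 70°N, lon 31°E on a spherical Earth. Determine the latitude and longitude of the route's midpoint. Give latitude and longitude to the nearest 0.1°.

Convert each endpoint to a unit vector on the sphere (x = cos φ cos λ, y = cos φ sin λ, z = sin φ).
The central angle between the endpoints is δ = arccos(p₁·p₂) ≈ 2.384 rad (136.6°).
Interpolate at f = 1/2 with slerp weights a = sin((1−f)δ)/sin δ ≈ 1.352, b = sin(fδ)/sin δ ≈ 1.352.
p = a·p₁ + b·p₂ ≈ (0.891, 0.453, 0.031); φ = arcsin(p_z) ≈ 1.75°, λ = atan2(p_y, p_x) ≈ 26.96°.

≈ lat 1.8°N, lon 27.0°E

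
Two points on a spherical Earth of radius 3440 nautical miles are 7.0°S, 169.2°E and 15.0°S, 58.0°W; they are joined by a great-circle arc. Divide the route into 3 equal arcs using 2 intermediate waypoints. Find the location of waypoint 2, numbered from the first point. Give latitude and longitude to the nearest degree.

≈ 26°S, 102°W

Convert each endpoint to a unit vector on the sphere (x = cos φ cos λ, y = cos φ sin λ, z = sin φ).
The central angle between the endpoints is δ = arccos(p₁·p₂) ≈ 2.239 rad (128.3°).
Interpolate at f = 2/3 with slerp weights a = sin((1−f)δ)/sin δ ≈ 0.865, b = sin(fδ)/sin δ ≈ 1.270.
p = a·p₁ + b·p₂ ≈ (-0.193, -0.880, -0.434); φ = arcsin(p_z) ≈ -25.74°, λ = atan2(p_y, p_x) ≈ -102.40°.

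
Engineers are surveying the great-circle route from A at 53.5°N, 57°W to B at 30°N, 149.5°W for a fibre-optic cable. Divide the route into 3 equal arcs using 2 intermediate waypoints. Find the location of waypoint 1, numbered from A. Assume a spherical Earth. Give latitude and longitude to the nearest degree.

≈ 55°N, 96°W

Convert each endpoint to a unit vector on the sphere (x = cos φ cos λ, y = cos φ sin λ, z = sin φ).
The central angle between the endpoints is δ = arccos(p₁·p₂) ≈ 1.182 rad (67.7°).
Interpolate at f = 1/3 with slerp weights a = sin((1−f)δ)/sin δ ≈ 0.766, b = sin(fδ)/sin δ ≈ 0.415.
p = a·p₁ + b·p₂ ≈ (-0.061, -0.564, 0.823); φ = arcsin(p_z) ≈ 55.40°, λ = atan2(p_y, p_x) ≈ -96.20°.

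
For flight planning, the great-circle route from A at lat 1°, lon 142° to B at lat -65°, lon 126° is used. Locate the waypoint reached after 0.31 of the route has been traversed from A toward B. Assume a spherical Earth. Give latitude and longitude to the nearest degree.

Write both endpoints as unit vectors p₁, p₂ with components (cos φ cos λ, cos φ sin λ, sin φ).
The central angle between the endpoints is δ = arccos(p₁·p₂) ≈ 1.170 rad (67.0°).
Interpolate at f = 0.31 with slerp weights a = sin((1−f)δ)/sin δ ≈ 0.785, b = sin(fδ)/sin δ ≈ 0.385.
p = a·p₁ + b·p₂ ≈ (-0.714, 0.615, -0.336); φ = arcsin(p_z) ≈ -19.60°, λ = atan2(p_y, p_x) ≈ 139.27°.

≈ lat -20°, lon 139°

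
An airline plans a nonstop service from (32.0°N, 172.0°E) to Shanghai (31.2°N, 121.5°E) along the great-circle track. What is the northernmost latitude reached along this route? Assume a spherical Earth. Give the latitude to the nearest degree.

The great circle lies in the plane with unit normal n̂ = (p₁ × p₂)/|p₁ × p₂|.
Here n̂_z ≈ -0.827; the vertex latitude is φ_max = arccos|n̂_z| ≈ 34.2°.

≈ 34°N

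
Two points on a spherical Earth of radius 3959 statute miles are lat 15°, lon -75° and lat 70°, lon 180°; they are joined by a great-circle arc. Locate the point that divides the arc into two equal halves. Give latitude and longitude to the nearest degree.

The haversine formula gives a central angle δ ≈ 1.412 rad (80.9°) between the endpoints.
Interpolate at f = 1/2 with slerp weights a = sin((1−f)δ)/sin δ ≈ 0.657, b = sin(fδ)/sin δ ≈ 0.657.
p = a·p₁ + b·p₂ ≈ (-0.060, -0.613, 0.788); φ = arcsin(p_z) ≈ 51.97°, λ = atan2(p_y, p_x) ≈ -95.63°.

≈ lat 52°, lon -96°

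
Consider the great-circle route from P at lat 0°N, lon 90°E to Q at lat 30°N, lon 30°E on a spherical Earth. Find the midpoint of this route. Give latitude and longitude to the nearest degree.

The haversine formula gives a central angle δ ≈ 1.123 rad (64.3°) between the endpoints.
Interpolate at f = 1/2 with slerp weights a = sin((1−f)δ)/sin δ ≈ 0.591, b = sin(fδ)/sin δ ≈ 0.591.
p = a·p₁ + b·p₂ ≈ (0.443, 0.846, 0.295); φ = arcsin(p_z) ≈ 17.18°, λ = atan2(p_y, p_x) ≈ 62.37°.

≈ lat 17°N, lon 62°E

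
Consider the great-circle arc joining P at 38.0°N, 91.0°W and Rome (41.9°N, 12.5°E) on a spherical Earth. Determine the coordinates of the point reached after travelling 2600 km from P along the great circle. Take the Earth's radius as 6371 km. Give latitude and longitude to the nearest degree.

≈ 50°N, 63°W

Write both endpoints as unit vectors p₁, p₂ with components (cos φ cos λ, cos φ sin λ, sin φ).
The central angle between the endpoints is δ = arccos(p₁·p₂) ≈ 1.293 rad (74.1°). The total great-circle distance is δ·R ≈ 1.293 × 6371 ≈ 8238 km, so the target fraction is f = 2600/8238 ≈ 0.316.
Interpolate at f ≈ 0.316 with slerp weights a = sin((1−f)δ)/sin δ ≈ 0.805, b = sin(fδ)/sin δ ≈ 0.413.
p = a·p₁ + b·p₂ ≈ (0.289, -0.568, 0.771); φ = arcsin(p_z) ≈ 50.45°, λ = atan2(p_y, p_x) ≈ -63.03°.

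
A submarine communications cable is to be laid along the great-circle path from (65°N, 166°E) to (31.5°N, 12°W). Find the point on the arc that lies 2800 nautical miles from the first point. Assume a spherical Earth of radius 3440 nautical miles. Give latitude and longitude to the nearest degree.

≈ (68°N, 11°W)

Write both endpoints as unit vectors p₁, p₂ with components (cos φ cos λ, cos φ sin λ, sin φ).
The central angle between the endpoints is δ = arccos(p₁·p₂) ≈ 1.457 rad (83.5°). The total great-circle distance is δ·R ≈ 1.457 × 3440 ≈ 5013 nmi, so the target fraction is f = 2800/5013 ≈ 0.559.
Interpolate at f ≈ 0.559 with slerp weights a = sin((1−f)δ)/sin δ ≈ 0.604, b = sin(fδ)/sin δ ≈ 0.732.
p = a·p₁ + b·p₂ ≈ (0.363, -0.068, 0.929); φ = arcsin(p_z) ≈ 68.34°, λ = atan2(p_y, p_x) ≈ -10.62°.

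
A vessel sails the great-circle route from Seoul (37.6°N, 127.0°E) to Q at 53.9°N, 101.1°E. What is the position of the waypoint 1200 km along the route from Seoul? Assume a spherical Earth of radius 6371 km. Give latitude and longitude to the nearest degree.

≈ 46°N, 117°E

Convert each endpoint to a unit vector on the sphere (x = cos φ cos λ, y = cos φ sin λ, z = sin φ).
The central angle between the endpoints is δ = arccos(p₁·p₂) ≈ 0.420 rad (24.1°). The total great-circle distance is δ·R ≈ 0.420 × 6371 ≈ 2678 km, so the target fraction is f = 1200/2678 ≈ 0.448.
Interpolate at f ≈ 0.448 with slerp weights a = sin((1−f)δ)/sin δ ≈ 0.564, b = sin(fδ)/sin δ ≈ 0.459.
p = a·p₁ + b·p₂ ≈ (-0.321, 0.622, 0.714); φ = arcsin(p_z) ≈ 45.60°, λ = atan2(p_y, p_x) ≈ 117.28°.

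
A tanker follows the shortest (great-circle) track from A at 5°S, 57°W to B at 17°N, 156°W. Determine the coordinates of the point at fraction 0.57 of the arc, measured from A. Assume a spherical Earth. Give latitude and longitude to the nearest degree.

The haversine formula gives a central angle δ ≈ 1.746 rad (100.1°) between the endpoints.
Interpolate at f = 0.57 with slerp weights a = sin((1−f)δ)/sin δ ≈ 0.693, b = sin(fδ)/sin δ ≈ 0.852.
p = a·p₁ + b·p₂ ≈ (-0.368, -0.910, 0.189); φ = arcsin(p_z) ≈ 10.88°, λ = atan2(p_y, p_x) ≈ -112.03°.

≈ 11°N, 112°W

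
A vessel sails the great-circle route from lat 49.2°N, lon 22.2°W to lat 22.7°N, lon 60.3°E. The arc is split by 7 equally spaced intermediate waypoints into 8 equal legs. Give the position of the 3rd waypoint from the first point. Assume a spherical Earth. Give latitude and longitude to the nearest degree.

≈ lat 47°N, lon 16°E

The haversine formula gives a central angle δ ≈ 1.191 rad (68.2°) between the endpoints.
Interpolate at f = 3/8 with slerp weights a = sin((1−f)δ)/sin δ ≈ 0.729, b = sin(fδ)/sin δ ≈ 0.465.
p = a·p₁ + b·p₂ ≈ (0.654, 0.193, 0.732); φ = arcsin(p_z) ≈ 47.03°, λ = atan2(p_y, p_x) ≈ 16.41°.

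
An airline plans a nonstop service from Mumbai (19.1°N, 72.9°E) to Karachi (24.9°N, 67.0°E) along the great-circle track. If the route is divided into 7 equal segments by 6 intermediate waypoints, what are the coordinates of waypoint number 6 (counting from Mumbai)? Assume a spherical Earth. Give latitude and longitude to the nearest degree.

≈ 24°N, 68°E

Convert each endpoint to a unit vector on the sphere (x = cos φ cos λ, y = cos φ sin λ, z = sin φ).
The central angle between the endpoints is δ = arccos(p₁·p₂) ≈ 0.139 rad (8.0°).
Interpolate at f = 6/7 with slerp weights a = sin((1−f)δ)/sin δ ≈ 0.143, b = sin(fδ)/sin δ ≈ 0.858.
p = a·p₁ + b·p₂ ≈ (0.344, 0.846, 0.408); φ = arcsin(p_z) ≈ 24.08°, λ = atan2(p_y, p_x) ≈ 67.87°.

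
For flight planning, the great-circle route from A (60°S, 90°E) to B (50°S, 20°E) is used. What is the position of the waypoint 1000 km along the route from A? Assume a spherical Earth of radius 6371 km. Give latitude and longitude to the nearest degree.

From cos δ = sin φ₁ sin φ₂ + cos φ₁ cos φ₂ cos Δλ, the central angle is δ ≈ 0.687 rad (39.3°). The total great-circle distance is δ·R ≈ 0.687 × 6371 ≈ 4375 km, so the target fraction is f = 1000/4375 ≈ 0.229.
Interpolate at f ≈ 0.229 with slerp weights a = sin((1−f)δ)/sin δ ≈ 0.797, b = sin(fδ)/sin δ ≈ 0.247.
p = a·p₁ + b·p₂ ≈ (0.149, 0.453, -0.879); φ = arcsin(p_z) ≈ -61.54°, λ = atan2(p_y, p_x) ≈ 71.79°.

≈ (62°S, 72°E)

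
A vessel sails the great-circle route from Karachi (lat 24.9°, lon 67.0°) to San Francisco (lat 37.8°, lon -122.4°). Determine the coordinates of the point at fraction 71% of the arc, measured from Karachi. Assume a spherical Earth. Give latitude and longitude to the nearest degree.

≈ lat 71°, lon -139°

The haversine formula gives a central angle δ ≈ 2.036 rad (116.7°) between the endpoints.
Interpolate at f = 0.71 with slerp weights a = sin((1−f)δ)/sin δ ≈ 0.623, b = sin(fδ)/sin δ ≈ 1.110.
p = a·p₁ + b·p₂ ≈ (-0.249, -0.221, 0.943); φ = arcsin(p_z) ≈ 70.56°, λ = atan2(p_y, p_x) ≈ -138.51°.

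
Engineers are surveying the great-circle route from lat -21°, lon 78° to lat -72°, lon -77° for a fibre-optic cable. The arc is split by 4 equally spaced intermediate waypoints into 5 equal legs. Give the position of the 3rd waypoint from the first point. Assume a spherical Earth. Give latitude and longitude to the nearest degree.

Write both endpoints as unit vectors p₁, p₂ with components (cos φ cos λ, cos φ sin λ, sin φ).
The central angle between the endpoints is δ = arccos(p₁·p₂) ≈ 1.491 rad (85.4°).
Interpolate at f = 3/5 with slerp weights a = sin((1−f)δ)/sin δ ≈ 0.564, b = sin(fδ)/sin δ ≈ 0.783.
p = a·p₁ + b·p₂ ≈ (0.164, 0.279, -0.946); φ = arcsin(p_z) ≈ -71.12°, λ = atan2(p_y, p_x) ≈ 59.59°.

≈ lat -71°, lon 60°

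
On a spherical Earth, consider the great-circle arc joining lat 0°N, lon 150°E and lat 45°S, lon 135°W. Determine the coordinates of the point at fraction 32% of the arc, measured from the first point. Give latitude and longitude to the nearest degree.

Write both endpoints as unit vectors p₁, p₂ with components (cos φ cos λ, cos φ sin λ, sin φ).
The central angle between the endpoints is δ = arccos(p₁·p₂) ≈ 1.387 rad (79.5°).
Interpolate at f = 0.32 with slerp weights a = sin((1−f)δ)/sin δ ≈ 0.823, b = sin(fδ)/sin δ ≈ 0.437.
p = a·p₁ + b·p₂ ≈ (-0.931, 0.193, -0.309); φ = arcsin(p_z) ≈ -17.99°, λ = atan2(p_y, p_x) ≈ 168.28°.

≈ lat 18°S, lon 168°E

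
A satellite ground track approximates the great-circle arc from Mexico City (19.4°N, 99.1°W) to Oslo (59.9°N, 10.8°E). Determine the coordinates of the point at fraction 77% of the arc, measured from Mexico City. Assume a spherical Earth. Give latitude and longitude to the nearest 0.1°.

Convert each endpoint to a unit vector on the sphere (x = cos φ cos λ, y = cos φ sin λ, z = sin φ).
The central angle between the endpoints is δ = arccos(p₁·p₂) ≈ 1.444 rad (82.7°).
Interpolate at f = 0.77 with slerp weights a = sin((1−f)δ)/sin δ ≈ 0.329, b = sin(fδ)/sin δ ≈ 0.904.
p = a·p₁ + b·p₂ ≈ (0.396, -0.221, 0.891); φ = arcsin(p_z) ≈ 63.01°, λ = atan2(p_y, p_x) ≈ -29.17°.

≈ 63.0°N, 29.2°W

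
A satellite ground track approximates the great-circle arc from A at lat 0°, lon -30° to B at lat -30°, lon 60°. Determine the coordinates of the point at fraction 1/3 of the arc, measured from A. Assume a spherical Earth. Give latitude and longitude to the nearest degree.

≈ lat -14°, lon -3°

The haversine formula gives a central angle δ ≈ 1.571 rad (90.0°) between the endpoints.
Interpolate at f = 1/3 with slerp weights a = sin((1−f)δ)/sin δ ≈ 0.866, b = sin(fδ)/sin δ ≈ 0.500.
p = a·p₁ + b·p₂ ≈ (0.967, -0.058, -0.250); φ = arcsin(p_z) ≈ -14.48°, λ = atan2(p_y, p_x) ≈ -3.43°.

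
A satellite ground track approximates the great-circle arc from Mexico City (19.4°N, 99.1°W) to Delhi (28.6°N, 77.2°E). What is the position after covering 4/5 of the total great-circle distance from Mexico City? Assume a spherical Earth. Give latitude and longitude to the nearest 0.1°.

≈ (54.8°N, 73.6°E)

Convert each endpoint to a unit vector on the sphere (x = cos φ cos λ, y = cos φ sin λ, z = sin φ).
The central angle between the endpoints is δ = arccos(p₁·p₂) ≈ 2.302 rad (131.9°).
Interpolate at f = 4/5 with slerp weights a = sin((1−f)δ)/sin δ ≈ 0.597, b = sin(fδ)/sin δ ≈ 1.294.
p = a·p₁ + b·p₂ ≈ (0.163, 0.552, 0.818); φ = arcsin(p_z) ≈ 54.84°, λ = atan2(p_y, p_x) ≈ 73.58°.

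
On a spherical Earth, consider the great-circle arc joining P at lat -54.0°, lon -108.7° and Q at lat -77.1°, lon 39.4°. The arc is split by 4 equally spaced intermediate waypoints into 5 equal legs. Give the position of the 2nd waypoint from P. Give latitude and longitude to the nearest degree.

≈ lat -72°, lon -99°

Write both endpoints as unit vectors p₁, p₂ with components (cos φ cos λ, cos φ sin λ, sin φ).
The central angle between the endpoints is δ = arccos(p₁·p₂) ≈ 0.827 rad (47.4°).
Interpolate at f = 2/5 with slerp weights a = sin((1−f)δ)/sin δ ≈ 0.647, b = sin(fδ)/sin δ ≈ 0.441.
p = a·p₁ + b·p₂ ≈ (-0.046, -0.298, -0.954); φ = arcsin(p_z) ≈ -72.47°, λ = atan2(p_y, p_x) ≈ -98.74°.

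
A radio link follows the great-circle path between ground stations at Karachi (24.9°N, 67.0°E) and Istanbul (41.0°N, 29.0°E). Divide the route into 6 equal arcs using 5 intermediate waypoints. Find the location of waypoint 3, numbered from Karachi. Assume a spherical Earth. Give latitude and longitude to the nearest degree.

From cos δ = sin φ₁ sin φ₂ + cos φ₁ cos φ₂ cos Δλ, the central angle is δ ≈ 0.617 rad (35.3°).
Interpolate at f = 3/6 with slerp weights a = sin((1−f)δ)/sin δ ≈ 0.525, b = sin(fδ)/sin δ ≈ 0.525.
p = a·p₁ + b·p₂ ≈ (0.532, 0.630, 0.565); φ = arcsin(p_z) ≈ 34.42°, λ = atan2(p_y, p_x) ≈ 49.81°.

≈ 34°N, 50°E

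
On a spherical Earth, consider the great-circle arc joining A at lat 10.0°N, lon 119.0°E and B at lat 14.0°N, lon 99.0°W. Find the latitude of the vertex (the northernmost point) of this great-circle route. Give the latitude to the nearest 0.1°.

≈ 33.2°N

The great circle lies in the plane with unit normal n̂ = (p₁ × p₂)/|p₁ × p₂|.
Here n̂_z ≈ +0.837; the vertex latitude is φ_max = arccos|n̂_z| ≈ 33.2°.
Check via Clairaut: cos φ_max = |cos φ₁| · sin C = cos(10.0°)·sin(58.2°) ≈ 0.837, again giving ≈ 33.2°.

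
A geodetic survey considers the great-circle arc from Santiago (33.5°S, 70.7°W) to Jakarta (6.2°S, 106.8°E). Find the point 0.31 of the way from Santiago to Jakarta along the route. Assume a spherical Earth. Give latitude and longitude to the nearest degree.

≈ (77°S, 59°W)

Convert each endpoint to a unit vector on the sphere (x = cos φ cos λ, y = cos φ sin λ, z = sin φ).
The central angle between the endpoints is δ = arccos(p₁·p₂) ≈ 2.447 rad (140.2°).
Interpolate at f = 0.31 with slerp weights a = sin((1−f)δ)/sin δ ≈ 1.552, b = sin(fδ)/sin δ ≈ 1.075.
p = a·p₁ + b·p₂ ≈ (0.119, -0.198, -0.973); φ = arcsin(p_z) ≈ -76.64°, λ = atan2(p_y, p_x) ≈ -59.06°.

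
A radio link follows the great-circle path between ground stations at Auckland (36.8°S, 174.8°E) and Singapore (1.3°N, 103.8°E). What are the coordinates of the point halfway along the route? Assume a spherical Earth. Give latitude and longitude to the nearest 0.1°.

Write both endpoints as unit vectors p₁, p₂ with components (cos φ cos λ, cos φ sin λ, sin φ).
The central angle between the endpoints is δ = arccos(p₁·p₂) ≈ 1.321 rad (75.7°).
Interpolate at f = 1/2 with slerp weights a = sin((1−f)δ)/sin δ ≈ 0.633, b = sin(fδ)/sin δ ≈ 0.633.
p = a·p₁ + b·p₂ ≈ (-0.656, 0.661, -0.365); φ = arcsin(p_z) ≈ -21.40°, λ = atan2(p_y, p_x) ≈ 134.79°.

≈ 21.4°S, 134.8°E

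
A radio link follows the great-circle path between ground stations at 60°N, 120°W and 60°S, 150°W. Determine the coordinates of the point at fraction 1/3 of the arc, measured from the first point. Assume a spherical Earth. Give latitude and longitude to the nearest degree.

Convert each endpoint to a unit vector on the sphere (x = cos φ cos λ, y = cos φ sin λ, z = sin φ).
The central angle between the endpoints is δ = arccos(p₁·p₂) ≈ 2.134 rad (122.2°).
Interpolate at f = 1/3 with slerp weights a = sin((1−f)δ)/sin δ ≈ 1.169, b = sin(fδ)/sin δ ≈ 0.772.
p = a·p₁ + b·p₂ ≈ (-0.626, -0.699, 0.344); φ = arcsin(p_z) ≈ 20.14°, λ = atan2(p_y, p_x) ≈ -131.86°.

≈ 20°N, 132°W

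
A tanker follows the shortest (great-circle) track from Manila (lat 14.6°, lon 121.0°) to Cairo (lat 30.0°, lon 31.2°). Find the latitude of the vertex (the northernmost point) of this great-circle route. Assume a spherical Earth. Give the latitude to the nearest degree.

The great circle lies in the plane with unit normal n̂ = (p₁ × p₂)/|p₁ × p₂|.
Here n̂_z ≈ -0.845; the vertex latitude is φ_max = arccos|n̂_z| ≈ 32.3°.
Check via Clairaut: cos φ_max = |cos φ₁| · sin C = cos(14.6°)·sin(60.8°) ≈ 0.845, again giving ≈ 32.3°.

≈ 32°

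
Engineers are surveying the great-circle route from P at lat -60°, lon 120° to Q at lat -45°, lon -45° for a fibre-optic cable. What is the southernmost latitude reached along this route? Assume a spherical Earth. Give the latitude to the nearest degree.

≈ -85°

The great circle lies in the plane with unit normal n̂ = (p₁ × p₂)/|p₁ × p₂|.
Here n̂_z ≈ -0.095; the vertex latitude is φ_max = arccos|n̂_z| ≈ 84.5°.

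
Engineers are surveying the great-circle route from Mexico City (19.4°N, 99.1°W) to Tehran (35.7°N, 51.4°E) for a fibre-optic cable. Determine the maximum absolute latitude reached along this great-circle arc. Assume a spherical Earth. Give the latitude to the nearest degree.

≈ 65°N

The great circle lies in the plane with unit normal n̂ = (p₁ × p₂)/|p₁ × p₂|.
Here n̂_z ≈ +0.428; the vertex latitude is φ_max = arccos|n̂_z| ≈ 64.7°.
Check via Clairaut: cos φ_max = |cos φ₁| · sin C = cos(19.4°)·sin(27.0°) ≈ 0.428, again giving ≈ 64.7°.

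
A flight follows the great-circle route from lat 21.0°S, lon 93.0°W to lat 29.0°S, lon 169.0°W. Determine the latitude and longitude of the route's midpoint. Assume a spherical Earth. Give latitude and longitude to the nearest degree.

≈ lat 31°S, lon 130°W

The haversine formula gives a central angle δ ≈ 1.190 rad (68.2°) between the endpoints.
Interpolate at f = 1/2 with slerp weights a = sin((1−f)δ)/sin δ ≈ 0.604, b = sin(fδ)/sin δ ≈ 0.604.
p = a·p₁ + b·p₂ ≈ (-0.548, -0.664, -0.509); φ = arcsin(p_z) ≈ -30.61°, λ = atan2(p_y, p_x) ≈ -129.54°.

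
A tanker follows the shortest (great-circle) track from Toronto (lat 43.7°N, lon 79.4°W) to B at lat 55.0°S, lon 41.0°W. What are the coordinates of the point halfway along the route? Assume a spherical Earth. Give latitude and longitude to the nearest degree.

From cos δ = sin φ₁ sin φ₂ + cos φ₁ cos φ₂ cos Δλ, the central angle is δ ≈ 1.814 rad (103.9°).
Interpolate at f = 1/2 with slerp weights a = sin((1−f)δ)/sin δ ≈ 0.812, b = sin(fδ)/sin δ ≈ 0.812.
p = a·p₁ + b·p₂ ≈ (0.459, -0.882, -0.104); φ = arcsin(p_z) ≈ -5.98°, λ = atan2(p_y, p_x) ≈ -62.50°.

≈ lat 6°S, lon 62°W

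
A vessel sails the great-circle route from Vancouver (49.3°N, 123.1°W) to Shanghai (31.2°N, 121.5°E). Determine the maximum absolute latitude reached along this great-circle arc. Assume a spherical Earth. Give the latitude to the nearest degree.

≈ 59°N

The great circle lies in the plane with unit normal n̂ = (p₁ × p₂)/|p₁ × p₂|.
Here n̂_z ≈ -0.510; the vertex latitude is φ_max = arccos|n̂_z| ≈ 59.3°.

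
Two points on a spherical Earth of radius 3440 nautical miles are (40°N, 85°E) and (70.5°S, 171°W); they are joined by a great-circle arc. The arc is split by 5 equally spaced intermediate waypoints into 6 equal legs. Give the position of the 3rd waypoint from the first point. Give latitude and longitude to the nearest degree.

≈ (22°S, 110°E)

The haversine formula gives a central angle δ ≈ 2.302 rad (131.9°) between the endpoints.
Interpolate at f = 3/6 with slerp weights a = sin((1−f)δ)/sin δ ≈ 1.227, b = sin(fδ)/sin δ ≈ 1.227.
p = a·p₁ + b·p₂ ≈ (-0.323, 0.872, -0.368); φ = arcsin(p_z) ≈ -21.58°, λ = atan2(p_y, p_x) ≈ 110.30°.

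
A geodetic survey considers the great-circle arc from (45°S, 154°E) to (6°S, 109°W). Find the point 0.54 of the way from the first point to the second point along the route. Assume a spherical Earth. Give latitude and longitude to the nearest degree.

The haversine formula gives a central angle δ ≈ 1.583 rad (90.7°) between the endpoints.
Interpolate at f = 0.54 with slerp weights a = sin((1−f)δ)/sin δ ≈ 0.665, b = sin(fδ)/sin δ ≈ 0.754.
p = a·p₁ + b·p₂ ≈ (-0.667, -0.503, -0.549); φ = arcsin(p_z) ≈ -33.32°, λ = atan2(p_y, p_x) ≈ -142.98°.

≈ (33°S, 143°W)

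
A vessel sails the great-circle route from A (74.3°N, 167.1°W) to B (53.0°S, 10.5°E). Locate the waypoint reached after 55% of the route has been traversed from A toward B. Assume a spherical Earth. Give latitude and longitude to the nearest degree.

≈ (18°N, 9°E)

Convert each endpoint to a unit vector on the sphere (x = cos φ cos λ, y = cos φ sin λ, z = sin φ).
The central angle between the endpoints is δ = arccos(p₁·p₂) ≈ 2.769 rad (158.7°).
Interpolate at f = 0.55 with slerp weights a = sin((1−f)δ)/sin δ ≈ 2.607, b = sin(fδ)/sin δ ≈ 2.747.
p = a·p₁ + b·p₂ ≈ (0.938, 0.144, 0.315); φ = arcsin(p_z) ≈ 18.39°, λ = atan2(p_y, p_x) ≈ 8.72°.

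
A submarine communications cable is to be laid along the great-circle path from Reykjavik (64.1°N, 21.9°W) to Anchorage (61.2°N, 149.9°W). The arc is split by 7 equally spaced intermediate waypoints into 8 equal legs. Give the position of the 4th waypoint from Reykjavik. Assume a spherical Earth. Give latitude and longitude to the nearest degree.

The haversine formula gives a central angle δ ≈ 0.852 rad (48.8°) between the endpoints.
Interpolate at f = 4/8 with slerp weights a = sin((1−f)δ)/sin δ ≈ 0.549, b = sin(fδ)/sin δ ≈ 0.549.
p = a·p₁ + b·p₂ ≈ (-0.006, -0.222, 0.975); φ = arcsin(p_z) ≈ 77.16°, λ = atan2(p_y, p_x) ≈ -91.63°.

≈ 77°N, 92°W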